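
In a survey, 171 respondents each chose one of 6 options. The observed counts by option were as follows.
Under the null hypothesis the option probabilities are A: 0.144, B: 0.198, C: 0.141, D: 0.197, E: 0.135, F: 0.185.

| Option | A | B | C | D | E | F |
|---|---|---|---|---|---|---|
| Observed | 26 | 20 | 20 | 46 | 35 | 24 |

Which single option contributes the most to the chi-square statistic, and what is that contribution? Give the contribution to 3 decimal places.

E, 6.150

Expected counts E_i = n·p_i: 171×0.144 = 24.624, 171×0.198 = 33.858, 171×0.141 = 24.111, 171×0.197 = 33.687, 171×0.135 = 23.085, 171×0.185 = 31.635.
cat         O        E   (O−E)²/E
A          26   24.624     0.0769
B          20   33.858     5.6720
C          20   24.111     0.7009
D          46   33.687     4.5005
E          35   23.085     6.1498
F          24   31.635     1.8427
The largest term is for E: 6.150.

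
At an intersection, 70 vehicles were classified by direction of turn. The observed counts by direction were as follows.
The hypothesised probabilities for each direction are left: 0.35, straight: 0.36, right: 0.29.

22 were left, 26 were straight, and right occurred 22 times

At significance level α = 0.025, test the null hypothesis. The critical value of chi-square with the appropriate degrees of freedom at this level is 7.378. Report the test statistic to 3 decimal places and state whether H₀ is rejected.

0.423; do not reject

Expected counts E_i = n·p_i: 70×0.35 = 24.5, 70×0.36 = 25.2, 70×0.29 = 20.3.
left: (22 − 24.5)²/24.5 = 6.25/24.5 = 0.2551
straight: (26 − 25.2)²/25.2 = 0.64/25.2 = 0.0254
right: (22 − 20.3)²/20.3 = 2.89/20.3 = 0.1424
Sum = 0.423
df = 2. Since 0.423 < 7.378, we do not reject H₀.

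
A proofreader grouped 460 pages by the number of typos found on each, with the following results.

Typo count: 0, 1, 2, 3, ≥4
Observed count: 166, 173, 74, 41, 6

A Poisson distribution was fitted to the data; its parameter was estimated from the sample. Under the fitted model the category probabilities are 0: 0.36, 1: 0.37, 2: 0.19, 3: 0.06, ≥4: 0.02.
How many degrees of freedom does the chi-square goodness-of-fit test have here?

There are k = 5 categories and 1 parameter estimated from the data, so df = 5 − 1 − 1 = 3.

3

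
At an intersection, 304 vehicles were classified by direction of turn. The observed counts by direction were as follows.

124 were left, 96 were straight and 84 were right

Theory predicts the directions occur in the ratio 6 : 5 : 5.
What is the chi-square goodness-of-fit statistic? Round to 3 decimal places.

Ratio total = 16. Expected counts: 304×6/16 = 114, 304×5/16 = 95, 304×5/16 = 95.
χ² = (124−114)²/114 + (96−95)²/95 + (84−95)²/95
   = 0.8772 + 0.0105 + 1.2737
Sum = 2.161

2.161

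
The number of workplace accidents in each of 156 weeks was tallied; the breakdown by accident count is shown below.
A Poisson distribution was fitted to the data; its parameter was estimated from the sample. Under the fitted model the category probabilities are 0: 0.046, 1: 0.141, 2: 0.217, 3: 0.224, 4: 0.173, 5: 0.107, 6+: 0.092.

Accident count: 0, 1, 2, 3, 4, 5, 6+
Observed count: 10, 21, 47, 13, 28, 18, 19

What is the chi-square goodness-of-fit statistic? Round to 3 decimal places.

Expected counts E_i = n·p_i: 156×0.046 = 7.176, 156×0.141 = 21.996, 156×0.217 = 33.852, 156×0.224 = 34.944, 156×0.173 = 26.988, 156×0.107 = 16.692, 156×0.092 = 14.352.
χ² = (10−7.176)²/7.176 + (21−21.996)²/21.996 + (47−33.852)²/33.852 + (13−34.944)²/34.944 + (28−26.988)²/26.988 + (18−16.692)²/16.692 + (19−14.352)²/14.352
   = 1.1113 + 0.0451 + 5.1066 + 13.7803 + 0.0379 + 0.1025 + 1.5053
Sum = 21.689

21.689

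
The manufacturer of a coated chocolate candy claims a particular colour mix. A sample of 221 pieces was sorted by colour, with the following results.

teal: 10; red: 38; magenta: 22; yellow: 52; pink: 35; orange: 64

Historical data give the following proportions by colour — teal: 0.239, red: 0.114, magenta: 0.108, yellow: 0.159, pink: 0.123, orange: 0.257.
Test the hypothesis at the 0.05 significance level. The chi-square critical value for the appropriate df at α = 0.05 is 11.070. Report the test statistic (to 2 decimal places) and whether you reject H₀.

Expected counts E_i = n·p_i: 221×0.239 = 52.819, 221×0.114 = 25.194, 221×0.108 = 23.868, 221×0.159 = 35.139, 221×0.123 = 27.183, 221×0.257 = 56.797.
teal: (10 − 52.819)²/52.819 = 1833.466761/52.819 = 34.712
red: (38 − 25.194)²/25.194 = 163.993636/25.194 = 6.509
magenta: (22 − 23.868)²/23.868 = 3.489424/23.868 = 0.146
yellow: (52 − 35.139)²/35.139 = 284.293321/35.139 = 8.091
pink: (35 − 27.183)²/27.183 = 61.105489/27.183 = 2.248
orange: (64 − 56.797)²/56.797 = 51.883209/56.797 = 0.913
Sum = 52.62
df = 5. Since 52.62 > 11.070, we reject H₀.

52.62; reject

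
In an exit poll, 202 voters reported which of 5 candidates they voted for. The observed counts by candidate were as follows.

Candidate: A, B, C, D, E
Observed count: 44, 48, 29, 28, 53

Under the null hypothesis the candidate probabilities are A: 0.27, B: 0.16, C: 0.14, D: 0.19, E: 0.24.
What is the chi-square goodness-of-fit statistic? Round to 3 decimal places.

12.891

Expected counts E_i = n·p_i: 202×0.27 = 54.54, 202×0.16 = 32.32, 202×0.14 = 28.28, 202×0.19 = 38.38, 202×0.24 = 48.48.
χ² = (44−54.54)²/54.54 + (48−32.32)²/32.32 + (29−28.28)²/28.28 + (28−38.38)²/38.38 + (53−48.48)²/48.48
   = 2.0369 + 7.6071 + 0.0183 + 2.8073 + 0.4214
Sum = 12.891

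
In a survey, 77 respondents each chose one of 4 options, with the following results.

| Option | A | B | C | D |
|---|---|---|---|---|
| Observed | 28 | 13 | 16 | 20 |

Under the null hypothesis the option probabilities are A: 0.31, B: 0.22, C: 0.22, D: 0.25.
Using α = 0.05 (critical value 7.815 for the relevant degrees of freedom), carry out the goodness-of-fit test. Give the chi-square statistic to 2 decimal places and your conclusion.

1.71; do not reject

Expected counts E_i = n·p_i: 77×0.31 = 23.87, 77×0.22 = 16.94, 77×0.22 = 16.94, 77×0.25 = 19.25.
A: (28 − 23.87)²/23.87 = 17.0569/23.87 = 0.715
B: (13 − 16.94)²/16.94 = 15.5236/16.94 = 0.916
C: (16 − 16.94)²/16.94 = 0.8836/16.94 = 0.052
D: (20 − 19.25)²/19.25 = 0.5625/19.25 = 0.029
Sum = 1.71
df = 3. Since 1.71 < 7.815, we do not reject H₀.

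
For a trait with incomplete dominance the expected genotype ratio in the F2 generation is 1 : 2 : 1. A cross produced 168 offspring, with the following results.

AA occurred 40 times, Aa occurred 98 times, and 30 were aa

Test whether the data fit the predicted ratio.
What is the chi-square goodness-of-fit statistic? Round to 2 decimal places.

5.86

Ratio total = 4. Expected counts: 168×1/4 = 42, 168×2/4 = 84, 168×1/4 = 42.
AA: (40 − 42)²/42 = 4/42 = 0.095
Aa: (98 − 84)²/84 = 196/84 = 2.333
aa: (30 − 42)²/42 = 144/42 = 3.429
Sum = 5.86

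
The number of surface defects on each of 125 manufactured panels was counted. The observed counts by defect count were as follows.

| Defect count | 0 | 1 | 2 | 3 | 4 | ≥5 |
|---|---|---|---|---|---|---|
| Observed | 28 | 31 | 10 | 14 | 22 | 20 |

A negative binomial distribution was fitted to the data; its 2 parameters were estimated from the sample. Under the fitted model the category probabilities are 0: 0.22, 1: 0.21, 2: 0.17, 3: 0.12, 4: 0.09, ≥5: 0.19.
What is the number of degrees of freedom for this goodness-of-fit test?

There are k = 6 categories and 2 parameters estimated from the data, so df = 6 − 1 − 2 = 3.

3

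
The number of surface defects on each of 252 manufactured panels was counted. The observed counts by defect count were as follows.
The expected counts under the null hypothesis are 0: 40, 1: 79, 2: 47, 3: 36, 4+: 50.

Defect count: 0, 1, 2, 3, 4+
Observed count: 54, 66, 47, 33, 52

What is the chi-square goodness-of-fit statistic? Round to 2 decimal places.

χ² = (54−40)²/40 + (66−79)²/79 + (47−47)²/47 + (33−36)²/36 + (52−50)²/50
   = 4.900 + 2.139 + 0.000 + 0.250 + 0.080
Sum = 7.37

7.37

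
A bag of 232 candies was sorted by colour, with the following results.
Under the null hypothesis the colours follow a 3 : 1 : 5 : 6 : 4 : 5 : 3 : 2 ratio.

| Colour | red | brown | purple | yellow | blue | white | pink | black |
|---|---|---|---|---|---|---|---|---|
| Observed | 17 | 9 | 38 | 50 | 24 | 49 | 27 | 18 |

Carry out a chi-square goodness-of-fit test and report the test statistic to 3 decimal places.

Ratio total = 29. Expected counts: 232×3/29 = 24, 232×1/29 = 8, 232×5/29 = 40, 232×6/29 = 48, 232×4/29 = 32, 232×5/29 = 40, 232×3/29 = 24, 232×2/29 = 16.
red: (17 − 24)²/24 = 49/24 = 2.0417
brown: (9 − 8)²/8 = 1/8 = 0.1250
purple: (38 − 40)²/40 = 4/40 = 0.1000
yellow: (50 − 48)²/48 = 4/48 = 0.0833
blue: (24 − 32)²/32 = 64/32 = 2.0000
white: (49 − 40)²/40 = 81/40 = 2.0250
pink: (27 − 24)²/24 = 9/24 = 0.3750
black: (18 − 16)²/16 = 4/16 = 0.2500
Sum = 7.000

7.000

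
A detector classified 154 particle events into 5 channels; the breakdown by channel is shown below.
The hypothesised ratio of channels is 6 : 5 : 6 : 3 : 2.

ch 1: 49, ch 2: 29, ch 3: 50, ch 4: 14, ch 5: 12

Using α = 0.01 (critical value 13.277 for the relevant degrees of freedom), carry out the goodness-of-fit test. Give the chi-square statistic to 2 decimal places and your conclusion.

Ratio total = 22. Expected counts: 154×6/22 = 42, 154×5/22 = 35, 154×6/22 = 42, 154×3/22 = 21, 154×2/22 = 14.
cat         O        E   (O−E)²/E
ch 1       49       42      1.167
ch 2       29       35      1.029
ch 3       50       42      1.524
ch 4       14       21      2.333
ch 5       12       14      0.286
Sum = 6.34
df = 4. Since 6.34 < 13.277, we do not reject H₀.

6.34; do not reject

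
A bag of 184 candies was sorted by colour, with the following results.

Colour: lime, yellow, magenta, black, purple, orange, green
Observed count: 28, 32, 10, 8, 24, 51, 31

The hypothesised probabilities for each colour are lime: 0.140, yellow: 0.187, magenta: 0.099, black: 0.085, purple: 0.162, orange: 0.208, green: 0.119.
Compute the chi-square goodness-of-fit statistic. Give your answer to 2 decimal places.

Expected counts E_i = n·p_i: 184×0.140 = 25.76, 184×0.187 = 34.408, 184×0.099 = 18.216, 184×0.085 = 15.64, 184×0.162 = 29.808, 184×0.208 = 38.272, 184×0.119 = 21.896.
χ² = (28−25.76)²/25.76 + (32−34.408)²/34.408 + (10−18.216)²/18.216 + (8−15.64)²/15.64 + (24−29.808)²/29.808 + (51−38.272)²/38.272 + (31−21.896)²/21.896
   = 0.195 + 0.169 + 3.706 + 3.732 + 1.132 + 4.233 + 3.785
Sum = 16.95

16.95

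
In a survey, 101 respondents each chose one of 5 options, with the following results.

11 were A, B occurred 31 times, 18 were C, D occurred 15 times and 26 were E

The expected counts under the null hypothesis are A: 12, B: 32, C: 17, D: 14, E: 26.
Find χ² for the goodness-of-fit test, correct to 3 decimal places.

A: (11 − 12)²/12 = 1/12 = 0.0833
B: (31 − 32)²/32 = 1/32 = 0.0313
C: (18 − 17)²/17 = 1/17 = 0.0588
D: (15 − 14)²/14 = 1/14 = 0.0714
E: (26 − 26)²/26 = 0/26 = 0.0000
Sum = 0.245

0.245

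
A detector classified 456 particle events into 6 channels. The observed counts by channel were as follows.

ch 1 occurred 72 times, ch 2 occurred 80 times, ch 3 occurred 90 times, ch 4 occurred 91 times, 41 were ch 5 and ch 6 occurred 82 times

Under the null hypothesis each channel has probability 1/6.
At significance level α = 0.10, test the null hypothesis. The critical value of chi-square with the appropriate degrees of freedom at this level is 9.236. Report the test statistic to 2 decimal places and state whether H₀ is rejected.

22.55; reject

Under H₀ each category has probability 1/6, so each expected count is 456/6 = 76.
χ² = (72−76)²/76 + (80−76)²/76 + (90−76)²/76 + (91−76)²/76 + (41−76)²/76 + (82−76)²/76
   = 0.211 + 0.211 + 2.579 + 2.961 + 16.118 + 0.474
Sum = 22.55
df = 5. Since 22.55 > 9.236, we reject H₀.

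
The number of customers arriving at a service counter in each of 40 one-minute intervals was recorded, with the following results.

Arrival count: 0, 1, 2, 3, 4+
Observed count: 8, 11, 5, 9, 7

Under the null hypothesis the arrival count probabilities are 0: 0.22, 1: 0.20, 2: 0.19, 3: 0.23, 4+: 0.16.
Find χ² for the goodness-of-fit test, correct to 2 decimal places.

2.15

Expected counts E_i = n·p_i: 40×0.22 = 8.8, 40×0.20 = 8, 40×0.19 = 7.6, 40×0.23 = 9.2, 40×0.16 = 6.4.
χ² = (8−8.8)²/8.8 + (11−8)²/8 + (5−7.6)²/7.6 + (9−9.2)²/9.2 + (7−6.4)²/6.4
   = 0.073 + 1.125 + 0.889 + 0.004 + 0.056
Sum = 2.15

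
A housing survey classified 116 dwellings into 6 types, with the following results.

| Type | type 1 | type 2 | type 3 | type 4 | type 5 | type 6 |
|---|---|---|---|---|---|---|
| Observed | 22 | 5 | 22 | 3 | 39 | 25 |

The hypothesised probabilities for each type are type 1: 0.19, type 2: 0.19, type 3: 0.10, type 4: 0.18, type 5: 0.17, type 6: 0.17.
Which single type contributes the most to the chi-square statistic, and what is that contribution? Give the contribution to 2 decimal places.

type 5, 18.85

Expected counts E_i = n·p_i: 116×0.19 = 22.04, 116×0.19 = 22.04, 116×0.10 = 11.6, 116×0.18 = 20.88, 116×0.17 = 19.72, 116×0.17 = 19.72.
cat         O        E   (O−E)²/E
type 1     22    22.04      0.000
type 2      5    22.04     13.174
type 3     22     11.6      9.324
type 4      3    20.88     15.311
type 5     39    19.72     18.850
type 6     25    19.72      1.414
The largest term is for type 5: 18.85.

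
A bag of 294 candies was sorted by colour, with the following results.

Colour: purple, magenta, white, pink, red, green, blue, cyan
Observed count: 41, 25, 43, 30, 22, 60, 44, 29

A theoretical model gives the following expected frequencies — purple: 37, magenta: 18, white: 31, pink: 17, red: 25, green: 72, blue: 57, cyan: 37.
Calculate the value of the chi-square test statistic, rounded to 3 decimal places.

24.796

purple: (41 − 37)²/37 = 16/37 = 0.4324
magenta: (25 − 18)²/18 = 49/18 = 2.7222
white: (43 − 31)²/31 = 144/31 = 4.6452
pink: (30 − 17)²/17 = 169/17 = 9.9412
red: (22 − 25)²/25 = 9/25 = 0.3600
green: (60 − 72)²/72 = 144/72 = 2.0000
blue: (44 − 57)²/57 = 169/57 = 2.9649
cyan: (29 − 37)²/37 = 64/37 = 1.7297
Sum = 24.796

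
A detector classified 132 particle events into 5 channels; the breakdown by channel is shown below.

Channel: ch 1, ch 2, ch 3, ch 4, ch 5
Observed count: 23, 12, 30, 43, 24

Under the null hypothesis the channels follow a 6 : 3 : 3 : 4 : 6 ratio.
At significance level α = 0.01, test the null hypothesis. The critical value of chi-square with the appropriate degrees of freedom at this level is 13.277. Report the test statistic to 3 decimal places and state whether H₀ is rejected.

33.736; reject

Ratio total = 22. Expected counts: 132×6/22 = 36, 132×3/22 = 18, 132×3/22 = 18, 132×4/22 = 24, 132×6/22 = 36.
cat         O        E   (O−E)²/E
ch 1       23       36     4.6944
ch 2       12       18     2.0000
ch 3       30       18     8.0000
ch 4       43       24    15.0417
ch 5       24       36     4.0000
Sum = 33.736
df = 4. Since 33.736 > 13.277, we reject H₀.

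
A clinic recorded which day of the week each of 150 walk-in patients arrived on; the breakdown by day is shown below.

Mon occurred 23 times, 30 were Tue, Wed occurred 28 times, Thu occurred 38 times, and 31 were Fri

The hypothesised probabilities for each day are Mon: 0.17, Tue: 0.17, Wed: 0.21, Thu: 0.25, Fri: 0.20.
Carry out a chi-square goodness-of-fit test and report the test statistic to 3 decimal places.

1.468

Expected counts E_i = n·p_i: 150×0.17 = 25.5, 150×0.17 = 25.5, 150×0.21 = 31.5, 150×0.25 = 37.5, 150×0.20 = 30.
χ² = (23−25.5)²/25.5 + (30−25.5)²/25.5 + (28−31.5)²/31.5 + (38−37.5)²/37.5 + (31−30)²/30
   = 0.2451 + 0.7941 + 0.3889 + 0.0067 + 0.0333
Sum = 1.468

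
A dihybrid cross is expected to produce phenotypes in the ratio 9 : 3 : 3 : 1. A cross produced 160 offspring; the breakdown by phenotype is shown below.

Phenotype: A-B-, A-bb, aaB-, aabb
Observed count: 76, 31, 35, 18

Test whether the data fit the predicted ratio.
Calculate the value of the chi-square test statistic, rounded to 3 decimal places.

9.444

Ratio total = 16. Expected counts: 160×9/16 = 90, 160×3/16 = 30, 160×3/16 = 30, 160×1/16 = 10.
A-B-: (76 − 90)²/90 = 196/90 = 2.1778
A-bb: (31 − 30)²/30 = 1/30 = 0.0333
aaB-: (35 − 30)²/30 = 25/30 = 0.8333
aabb: (18 − 10)²/10 = 64/10 = 6.4000
Sum = 9.444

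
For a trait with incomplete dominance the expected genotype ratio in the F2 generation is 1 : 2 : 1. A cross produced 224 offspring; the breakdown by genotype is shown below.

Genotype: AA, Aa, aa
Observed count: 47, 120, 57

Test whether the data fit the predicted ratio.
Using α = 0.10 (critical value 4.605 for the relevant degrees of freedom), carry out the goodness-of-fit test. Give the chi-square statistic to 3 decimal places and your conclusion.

Ratio total = 4. Expected counts: 224×1/4 = 56, 224×2/4 = 112, 224×1/4 = 56.
χ² = (47−56)²/56 + (120−112)²/112 + (57−56)²/56
   = 1.4464 + 0.5714 + 0.0179
Sum = 2.036
df = 2. Since 2.036 < 4.605, we do not reject H₀.

2.036; do not reject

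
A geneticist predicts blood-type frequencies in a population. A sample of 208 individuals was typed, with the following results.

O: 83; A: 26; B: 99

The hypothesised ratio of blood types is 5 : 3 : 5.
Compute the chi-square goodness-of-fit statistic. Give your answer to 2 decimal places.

14.71

Ratio total = 13. Expected counts: 208×5/13 = 80, 208×3/13 = 48, 208×5/13 = 80.
χ² = (83−80)²/80 + (26−48)²/48 + (99−80)²/80
   = 0.113 + 10.083 + 4.513
Sum = 14.71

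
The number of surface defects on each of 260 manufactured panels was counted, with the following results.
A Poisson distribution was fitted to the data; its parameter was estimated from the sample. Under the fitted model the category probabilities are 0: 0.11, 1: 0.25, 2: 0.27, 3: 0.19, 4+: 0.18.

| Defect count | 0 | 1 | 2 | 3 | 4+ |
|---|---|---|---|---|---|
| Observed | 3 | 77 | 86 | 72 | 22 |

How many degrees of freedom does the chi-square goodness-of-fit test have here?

3

There are k = 5 categories and 1 parameter estimated from the data, so df = 5 − 1 − 1 = 3.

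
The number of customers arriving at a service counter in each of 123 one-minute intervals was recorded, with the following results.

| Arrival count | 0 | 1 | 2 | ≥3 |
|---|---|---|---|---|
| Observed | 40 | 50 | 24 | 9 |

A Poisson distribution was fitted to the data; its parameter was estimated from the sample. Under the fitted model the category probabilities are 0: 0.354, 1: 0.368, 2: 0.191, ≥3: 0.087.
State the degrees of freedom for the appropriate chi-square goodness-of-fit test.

2

There are k = 4 categories and 1 parameter estimated from the data, so df = 4 − 1 − 1 = 2.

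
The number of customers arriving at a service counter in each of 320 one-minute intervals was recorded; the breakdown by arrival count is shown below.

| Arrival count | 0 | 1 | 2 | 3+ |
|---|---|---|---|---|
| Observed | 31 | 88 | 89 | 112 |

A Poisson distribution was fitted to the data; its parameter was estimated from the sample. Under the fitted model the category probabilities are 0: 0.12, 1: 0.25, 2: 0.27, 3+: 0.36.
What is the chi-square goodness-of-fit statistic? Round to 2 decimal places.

2.39

Expected counts E_i = n·p_i: 320×0.12 = 38.4, 320×0.25 = 80, 320×0.27 = 86.4, 320×0.36 = 115.2.
χ² = (31−38.4)²/38.4 + (88−80)²/80 + (89−86.4)²/86.4 + (112−115.2)²/115.2
   = 1.426 + 0.800 + 0.078 + 0.089
Sum = 2.39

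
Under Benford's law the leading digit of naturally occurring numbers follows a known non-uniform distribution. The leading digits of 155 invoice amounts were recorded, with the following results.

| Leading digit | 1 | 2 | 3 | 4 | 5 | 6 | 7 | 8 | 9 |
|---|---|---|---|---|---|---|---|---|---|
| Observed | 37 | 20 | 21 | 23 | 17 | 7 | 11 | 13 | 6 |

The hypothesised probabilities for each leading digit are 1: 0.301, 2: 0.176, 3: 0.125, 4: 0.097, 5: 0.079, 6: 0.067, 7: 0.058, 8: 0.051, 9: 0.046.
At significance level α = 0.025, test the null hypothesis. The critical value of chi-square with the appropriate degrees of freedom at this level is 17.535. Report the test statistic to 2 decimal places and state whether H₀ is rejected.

Expected counts E_i = n·p_i: 155×0.301 = 46.655, 155×0.176 = 27.28, 155×0.125 = 19.375, 155×0.097 = 15.035, 155×0.079 = 12.245, 155×0.067 = 10.385, 155×0.058 = 8.99, 155×0.051 = 7.905, 155×0.046 = 7.13.
1: (37 − 46.655)²/46.655 = 93.219025/46.655 = 1.998
2: (20 − 27.28)²/27.28 = 52.9984/27.28 = 1.943
3: (21 − 19.375)²/19.375 = 2.640625/19.375 = 0.136
4: (23 − 15.035)²/15.035 = 63.441225/15.035 = 4.220
5: (17 − 12.245)²/12.245 = 22.610025/12.245 = 1.846
6: (7 − 10.385)²/10.385 = 11.458225/10.385 = 1.103
7: (11 − 8.99)²/8.99 = 4.0401/8.99 = 0.449
8: (13 − 7.905)²/7.905 = 25.959025/7.905 = 3.284
9: (6 − 7.13)²/7.13 = 1.2769/7.13 = 0.179
Sum = 15.16
df = 8. Since 15.16 < 17.535, we do not reject H₀.

15.16; do not reject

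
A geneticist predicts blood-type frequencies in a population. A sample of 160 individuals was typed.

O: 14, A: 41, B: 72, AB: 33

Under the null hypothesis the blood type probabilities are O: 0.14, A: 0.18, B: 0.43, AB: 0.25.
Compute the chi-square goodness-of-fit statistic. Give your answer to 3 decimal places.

9.692

Expected counts E_i = n·p_i: 160×0.14 = 22.4, 160×0.18 = 28.8, 160×0.43 = 68.8, 160×0.25 = 40.
cat         O        E   (O−E)²/E
O          14     22.4     3.1500
A          41     28.8     5.1681
B          72     68.8     0.1488
AB         33       40     1.2250
Sum = 9.692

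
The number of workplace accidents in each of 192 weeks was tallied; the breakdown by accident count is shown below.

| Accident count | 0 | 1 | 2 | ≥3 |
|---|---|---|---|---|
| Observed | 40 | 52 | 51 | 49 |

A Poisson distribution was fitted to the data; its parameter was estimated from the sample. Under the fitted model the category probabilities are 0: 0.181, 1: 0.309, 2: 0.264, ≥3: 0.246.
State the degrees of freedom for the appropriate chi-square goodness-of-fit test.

2

There are k = 4 categories and 1 parameter estimated from the data, so df = 4 − 1 − 1 = 2.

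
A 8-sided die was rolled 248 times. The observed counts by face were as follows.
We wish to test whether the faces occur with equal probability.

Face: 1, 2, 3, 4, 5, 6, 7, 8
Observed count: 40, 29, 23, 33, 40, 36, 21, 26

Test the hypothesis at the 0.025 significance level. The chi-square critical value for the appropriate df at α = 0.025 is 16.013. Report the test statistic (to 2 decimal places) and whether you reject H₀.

Expected count for each of the 8 categories: 248/8 = 31.
χ² = (40−31)²/31 + (29−31)²/31 + (23−31)²/31 + (33−31)²/31 + (40−31)²/31 + (36−31)²/31 + (21−31)²/31 + (26−31)²/31
   = 2.613 + 0.129 + 2.065 + 0.129 + 2.613 + 0.806 + 3.226 + 0.806
Sum = 12.39
df = 7. Since 12.39 < 16.013, we do not reject H₀.

12.39; do not reject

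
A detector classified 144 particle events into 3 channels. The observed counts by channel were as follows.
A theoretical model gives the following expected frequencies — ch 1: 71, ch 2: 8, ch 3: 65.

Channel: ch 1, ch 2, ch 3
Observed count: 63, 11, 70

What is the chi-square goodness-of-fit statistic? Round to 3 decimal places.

ch 1: (63 − 71)²/71 = 64/71 = 0.9014
ch 2: (11 − 8)²/8 = 9/8 = 1.1250
ch 3: (70 − 65)²/65 = 25/65 = 0.3846
Sum = 2.411

2.411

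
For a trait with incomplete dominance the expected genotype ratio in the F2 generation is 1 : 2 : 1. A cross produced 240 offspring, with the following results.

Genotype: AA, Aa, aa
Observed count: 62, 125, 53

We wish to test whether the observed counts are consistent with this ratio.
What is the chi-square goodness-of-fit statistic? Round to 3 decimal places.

Ratio total = 4. Expected counts: 240×1/4 = 60, 240×2/4 = 120, 240×1/4 = 60.
χ² = (62−60)²/60 + (125−120)²/120 + (53−60)²/60
   = 0.0667 + 0.2083 + 0.8167
Sum = 1.092

1.092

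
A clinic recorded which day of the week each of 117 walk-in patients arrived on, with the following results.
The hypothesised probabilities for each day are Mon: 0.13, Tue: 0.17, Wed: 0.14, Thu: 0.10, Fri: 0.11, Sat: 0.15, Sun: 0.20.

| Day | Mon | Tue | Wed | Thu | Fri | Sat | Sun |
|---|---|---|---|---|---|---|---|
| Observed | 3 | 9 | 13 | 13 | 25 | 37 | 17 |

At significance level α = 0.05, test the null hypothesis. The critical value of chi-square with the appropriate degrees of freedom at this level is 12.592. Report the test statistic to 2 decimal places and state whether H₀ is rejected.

Expected counts E_i = n·p_i: 117×0.13 = 15.21, 117×0.17 = 19.89, 117×0.14 = 16.38, 117×0.10 = 11.7, 117×0.11 = 12.87, 117×0.15 = 17.55, 117×0.20 = 23.4.
χ² = (3−15.21)²/15.21 + (9−19.89)²/19.89 + (13−16.38)²/16.38 + (13−11.7)²/11.7 + (25−12.87)²/12.87 + (37−17.55)²/17.55 + (17−23.4)²/23.4
   = 9.802 + 5.962 + 0.697 + 0.144 + 11.433 + 21.556 + 1.750
Sum = 51.34
df = 6. Since 51.34 > 12.592, we reject H₀.

51.34; reject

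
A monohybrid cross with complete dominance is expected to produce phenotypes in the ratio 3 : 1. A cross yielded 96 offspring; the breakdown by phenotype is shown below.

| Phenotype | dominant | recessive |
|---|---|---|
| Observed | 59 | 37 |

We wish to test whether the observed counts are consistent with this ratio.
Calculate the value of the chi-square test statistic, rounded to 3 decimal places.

Ratio total = 4. Expected counts: 96×3/4 = 72, 96×1/4 = 24.
χ² = (59−72)²/72 + (37−24)²/24
   = 2.3472 + 7.0417
Sum = 9.389

9.389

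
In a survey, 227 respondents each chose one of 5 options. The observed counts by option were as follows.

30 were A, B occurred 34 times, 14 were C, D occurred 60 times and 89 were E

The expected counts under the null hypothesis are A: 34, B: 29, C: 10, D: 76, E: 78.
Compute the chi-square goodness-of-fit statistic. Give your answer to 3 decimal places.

7.852

A: (30 − 34)²/34 = 16/34 = 0.4706
B: (34 − 29)²/29 = 25/29 = 0.8621
C: (14 − 10)²/10 = 16/10 = 1.6000
D: (60 − 76)²/76 = 256/76 = 3.3684
E: (89 − 78)²/78 = 121/78 = 1.5513
Sum = 7.852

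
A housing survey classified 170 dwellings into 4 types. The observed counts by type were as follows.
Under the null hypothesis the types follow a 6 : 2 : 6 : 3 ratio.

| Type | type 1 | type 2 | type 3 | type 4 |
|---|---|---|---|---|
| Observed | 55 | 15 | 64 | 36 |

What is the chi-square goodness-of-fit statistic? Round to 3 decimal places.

3.133

Ratio total = 17. Expected counts: 170×6/17 = 60, 170×2/17 = 20, 170×6/17 = 60, 170×3/17 = 30.
cat         O        E   (O−E)²/E
type 1     55       60     0.4167
type 2     15       20     1.2500
type 3     64       60     0.2667
type 4     36       30     1.2000
Sum = 3.133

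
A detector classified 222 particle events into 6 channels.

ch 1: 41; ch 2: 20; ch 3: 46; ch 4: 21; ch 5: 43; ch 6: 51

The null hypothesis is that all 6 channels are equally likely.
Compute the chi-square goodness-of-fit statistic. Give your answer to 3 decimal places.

Expected count for each of the 6 categories: 222/6 = 37.
cat         O        E   (O−E)²/E
ch 1       41       37     0.4324
ch 2       20       37     7.8108
ch 3       46       37     2.1892
ch 4       21       37     6.9189
ch 5       43       37     0.9730
ch 6       51       37     5.2973
Sum = 23.622

23.622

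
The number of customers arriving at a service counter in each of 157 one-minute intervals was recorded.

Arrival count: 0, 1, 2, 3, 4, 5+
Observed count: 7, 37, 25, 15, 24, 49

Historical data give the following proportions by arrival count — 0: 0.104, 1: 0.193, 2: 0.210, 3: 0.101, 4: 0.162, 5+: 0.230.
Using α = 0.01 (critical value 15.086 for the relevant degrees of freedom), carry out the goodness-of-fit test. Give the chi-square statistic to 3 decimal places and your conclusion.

13.465; do not reject

Expected counts E_i = n·p_i: 157×0.104 = 16.328, 157×0.193 = 30.301, 157×0.210 = 32.97, 157×0.101 = 15.857, 157×0.162 = 25.434, 157×0.230 = 36.11.
0: (7 − 16.328)²/16.328 = 87.011584/16.328 = 5.3290
1: (37 − 30.301)²/30.301 = 44.876601/30.301 = 1.4810
2: (25 − 32.97)²/32.97 = 63.5209/32.97 = 1.9266
3: (15 − 15.857)²/15.857 = 0.734449/15.857 = 0.0463
4: (24 − 25.434)²/25.434 = 2.056356/25.434 = 0.0809
5+: (49 − 36.11)²/36.11 = 166.1521/36.11 = 4.6013
Sum = 13.465
df = 5. Since 13.465 < 15.086, we do not reject H₀.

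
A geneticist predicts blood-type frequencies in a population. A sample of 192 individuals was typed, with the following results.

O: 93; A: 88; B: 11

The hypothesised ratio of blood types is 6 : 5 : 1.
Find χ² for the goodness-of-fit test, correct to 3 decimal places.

Ratio total = 12. Expected counts: 192×6/12 = 96, 192×5/12 = 80, 192×1/12 = 16.
O: (93 − 96)²/96 = 9/96 = 0.0938
A: (88 − 80)²/80 = 64/80 = 0.8000
B: (11 − 16)²/16 = 25/16 = 1.5625
Sum = 2.456

2.456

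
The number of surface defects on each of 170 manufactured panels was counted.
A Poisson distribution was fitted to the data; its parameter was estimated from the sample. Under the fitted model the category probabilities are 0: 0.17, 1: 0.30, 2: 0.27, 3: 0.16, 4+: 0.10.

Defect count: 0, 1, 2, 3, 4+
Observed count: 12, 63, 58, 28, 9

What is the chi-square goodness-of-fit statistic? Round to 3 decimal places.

Expected counts E_i = n·p_i: 170×0.17 = 28.9, 170×0.30 = 51, 170×0.27 = 45.9, 170×0.16 = 27.2, 170×0.10 = 17.
0: (12 − 28.9)²/28.9 = 285.61/28.9 = 9.8827
1: (63 − 51)²/51 = 144/51 = 2.8235
2: (58 − 45.9)²/45.9 = 146.41/45.9 = 3.1898
3: (28 − 27.2)²/27.2 = 0.64/27.2 = 0.0235
4+: (9 − 17)²/17 = 64/17 = 3.7647
Sum = 19.684

19.684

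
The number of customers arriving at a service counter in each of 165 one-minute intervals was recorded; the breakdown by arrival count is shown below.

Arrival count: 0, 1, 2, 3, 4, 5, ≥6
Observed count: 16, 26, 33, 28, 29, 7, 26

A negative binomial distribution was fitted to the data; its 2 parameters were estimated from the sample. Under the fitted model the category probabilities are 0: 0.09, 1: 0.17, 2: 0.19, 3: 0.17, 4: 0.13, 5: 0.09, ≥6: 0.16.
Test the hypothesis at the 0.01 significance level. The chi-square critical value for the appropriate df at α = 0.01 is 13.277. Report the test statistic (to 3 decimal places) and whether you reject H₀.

Expected counts E_i = n·p_i: 165×0.09 = 14.85, 165×0.17 = 28.05, 165×0.19 = 31.35, 165×0.17 = 28.05, 165×0.13 = 21.45, 165×0.09 = 14.85, 165×0.16 = 26.4.
cat         O        E   (O−E)²/E
0          16    14.85     0.0891
1          26    28.05     0.1498
2          33    31.35     0.0868
3          28    28.05     0.0001
4          29    21.45     2.6575
5           7    14.85     4.1497
≥6         26     26.4     0.0061
Sum = 7.139
df = 4. Since 7.139 < 13.277, we do not reject H₀.

7.139; do not reject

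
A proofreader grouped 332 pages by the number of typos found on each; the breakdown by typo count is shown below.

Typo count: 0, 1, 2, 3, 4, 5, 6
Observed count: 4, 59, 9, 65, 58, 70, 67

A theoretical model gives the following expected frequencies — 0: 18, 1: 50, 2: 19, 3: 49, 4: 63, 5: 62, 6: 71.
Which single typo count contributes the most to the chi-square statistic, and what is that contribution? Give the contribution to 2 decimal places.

0, 10.89

0: (4 − 18)²/18 = 196/18 = 10.889
1: (59 − 50)²/50 = 81/50 = 1.620
2: (9 − 19)²/19 = 100/19 = 5.263
3: (65 − 49)²/49 = 256/49 = 5.224
4: (58 − 63)²/63 = 25/63 = 0.397
5: (70 − 62)²/62 = 64/62 = 1.032
6: (67 − 71)²/71 = 16/71 = 0.225
The largest term is for 0: 10.89.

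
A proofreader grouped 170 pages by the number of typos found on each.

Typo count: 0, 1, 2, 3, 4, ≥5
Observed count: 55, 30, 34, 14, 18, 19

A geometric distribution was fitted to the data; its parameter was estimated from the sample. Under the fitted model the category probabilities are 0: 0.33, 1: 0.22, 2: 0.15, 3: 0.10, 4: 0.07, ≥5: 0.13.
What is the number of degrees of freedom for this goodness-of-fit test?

There are k = 6 categories and 1 parameter estimated from the data, so df = 6 − 1 − 1 = 4.

4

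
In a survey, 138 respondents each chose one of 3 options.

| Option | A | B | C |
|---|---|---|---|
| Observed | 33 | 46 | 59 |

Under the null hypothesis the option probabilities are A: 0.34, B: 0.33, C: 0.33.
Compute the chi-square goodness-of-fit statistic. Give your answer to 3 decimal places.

Expected counts E_i = n·p_i: 138×0.34 = 46.92, 138×0.33 = 45.54, 138×0.33 = 45.54.
A: (33 − 46.92)²/46.92 = 193.7664/46.92 = 4.1297
B: (46 − 45.54)²/45.54 = 0.2116/45.54 = 0.0046
C: (59 − 45.54)²/45.54 = 181.1716/45.54 = 3.9783
Sum = 8.113

8.113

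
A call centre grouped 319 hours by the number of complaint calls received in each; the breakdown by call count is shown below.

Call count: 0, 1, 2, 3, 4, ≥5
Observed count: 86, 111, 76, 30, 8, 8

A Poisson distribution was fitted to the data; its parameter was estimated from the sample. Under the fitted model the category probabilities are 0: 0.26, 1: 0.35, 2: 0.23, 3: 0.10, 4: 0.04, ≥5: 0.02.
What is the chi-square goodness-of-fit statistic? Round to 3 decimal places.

2.511

Expected counts E_i = n·p_i: 319×0.26 = 82.94, 319×0.35 = 111.65, 319×0.23 = 73.37, 319×0.10 = 31.9, 319×0.04 = 12.76, 319×0.02 = 6.38.
cat         O        E   (O−E)²/E
0          86    82.94     0.1129
1         111   111.65     0.0038
2          76    73.37     0.0943
3          30     31.9     0.1132
4           8    12.76     1.7757
≥5          8     6.38     0.4113
Sum = 2.511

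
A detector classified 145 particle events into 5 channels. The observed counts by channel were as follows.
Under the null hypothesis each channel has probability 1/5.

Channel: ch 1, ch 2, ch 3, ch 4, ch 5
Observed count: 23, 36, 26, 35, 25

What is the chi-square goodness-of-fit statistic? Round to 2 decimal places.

5.03

Expected count for each of the 5 categories: 145/5 = 29.
χ² = (23−29)²/29 + (36−29)²/29 + (26−29)²/29 + (35−29)²/29 + (25−29)²/29
   = 1.241 + 1.690 + 0.310 + 1.241 + 0.552
Sum = 5.03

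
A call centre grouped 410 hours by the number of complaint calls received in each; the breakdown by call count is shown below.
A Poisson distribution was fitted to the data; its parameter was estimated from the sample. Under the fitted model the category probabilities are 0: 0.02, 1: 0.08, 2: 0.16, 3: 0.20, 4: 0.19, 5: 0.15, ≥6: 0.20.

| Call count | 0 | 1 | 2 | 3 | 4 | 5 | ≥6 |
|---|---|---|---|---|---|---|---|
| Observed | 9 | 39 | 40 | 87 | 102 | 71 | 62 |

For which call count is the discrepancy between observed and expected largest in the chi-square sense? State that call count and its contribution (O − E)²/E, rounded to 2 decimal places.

2, 9.99

Expected counts E_i = n·p_i: 410×0.02 = 8.2, 410×0.08 = 32.8, 410×0.16 = 65.6, 410×0.20 = 82, 410×0.19 = 77.9, 410×0.15 = 61.5, 410×0.20 = 82.
cat         O        E   (O−E)²/E
0           9      8.2      0.078
1          39     32.8      1.172
2          40     65.6      9.990
3          87       82      0.305
4         102     77.9      7.456
5          71     61.5      1.467
≥6         62       82      4.878
The largest term is for 2: 9.99.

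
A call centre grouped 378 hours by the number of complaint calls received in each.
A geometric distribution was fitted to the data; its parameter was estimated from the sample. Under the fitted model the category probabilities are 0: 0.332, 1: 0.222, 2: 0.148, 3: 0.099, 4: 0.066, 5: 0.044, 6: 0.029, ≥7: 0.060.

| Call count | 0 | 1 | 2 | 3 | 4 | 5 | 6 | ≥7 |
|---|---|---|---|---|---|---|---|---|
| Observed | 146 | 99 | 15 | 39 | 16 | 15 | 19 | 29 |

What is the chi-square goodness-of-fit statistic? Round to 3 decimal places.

47.118

Expected counts E_i = n·p_i: 378×0.332 = 125.496, 378×0.222 = 83.916, 378×0.148 = 55.944, 378×0.099 = 37.422, 378×0.066 = 24.948, 378×0.044 = 16.632, 378×0.029 = 10.962, 378×0.060 = 22.68.
cat         O        E   (O−E)²/E
0         146  125.496     3.3500
1          99   83.916     2.7114
2          15   55.944    29.9659
3          39   37.422     0.0665
4          16   24.948     3.2093
5          15   16.632     0.1601
6          19   10.962     5.8939
≥7         29    22.68     1.7611
Sum = 47.118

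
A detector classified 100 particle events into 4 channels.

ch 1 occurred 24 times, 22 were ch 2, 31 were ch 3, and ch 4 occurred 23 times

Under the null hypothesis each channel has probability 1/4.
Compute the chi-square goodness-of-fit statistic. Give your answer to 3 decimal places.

Expected count for each of the 4 categories: 100/4 = 25.
ch 1: (24 − 25)²/25 = 1/25 = 0.0400
ch 2: (22 − 25)²/25 = 9/25 = 0.3600
ch 3: (31 − 25)²/25 = 36/25 = 1.4400
ch 4: (23 − 25)²/25 = 4/25 = 0.1600
Sum = 2.000

2.000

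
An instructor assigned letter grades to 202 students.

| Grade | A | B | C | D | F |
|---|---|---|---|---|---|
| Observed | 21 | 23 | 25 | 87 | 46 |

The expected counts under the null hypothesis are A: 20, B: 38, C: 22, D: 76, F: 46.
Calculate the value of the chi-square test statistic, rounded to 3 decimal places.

7.972

A: (21 − 20)²/20 = 1/20 = 0.0500
B: (23 − 38)²/38 = 225/38 = 5.9211
C: (25 − 22)²/22 = 9/22 = 0.4091
D: (87 − 76)²/76 = 121/76 = 1.5921
F: (46 − 46)²/46 = 0/46 = 0.0000
Sum = 7.972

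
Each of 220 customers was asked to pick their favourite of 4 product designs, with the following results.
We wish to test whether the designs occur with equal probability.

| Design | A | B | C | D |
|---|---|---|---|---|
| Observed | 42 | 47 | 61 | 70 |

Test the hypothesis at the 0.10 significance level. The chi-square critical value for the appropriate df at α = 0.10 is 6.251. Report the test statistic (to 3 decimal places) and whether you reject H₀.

Under H₀ each category has probability 1/4, so each expected count is 220/4 = 55.
cat         O        E   (O−E)²/E
A          42       55     3.0727
B          47       55     1.1636
C          61       55     0.6545
D          70       55     4.0909
Sum = 8.982
df = 3. Since 8.982 > 6.251, we reject H₀.

8.982; reject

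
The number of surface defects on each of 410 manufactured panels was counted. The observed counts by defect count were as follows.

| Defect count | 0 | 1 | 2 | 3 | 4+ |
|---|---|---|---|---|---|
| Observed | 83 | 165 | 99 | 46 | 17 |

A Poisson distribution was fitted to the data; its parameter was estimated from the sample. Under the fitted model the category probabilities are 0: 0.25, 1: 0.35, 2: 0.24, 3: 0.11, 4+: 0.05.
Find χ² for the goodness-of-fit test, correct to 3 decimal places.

Expected counts E_i = n·p_i: 410×0.25 = 102.5, 410×0.35 = 143.5, 410×0.24 = 98.4, 410×0.11 = 45.1, 410×0.05 = 20.5.
cat         O        E   (O−E)²/E
0          83    102.5     3.7098
1         165    143.5     3.2213
2          99     98.4     0.0037
3          46     45.1     0.0180
4+         17     20.5     0.5976
Sum = 7.550

7.550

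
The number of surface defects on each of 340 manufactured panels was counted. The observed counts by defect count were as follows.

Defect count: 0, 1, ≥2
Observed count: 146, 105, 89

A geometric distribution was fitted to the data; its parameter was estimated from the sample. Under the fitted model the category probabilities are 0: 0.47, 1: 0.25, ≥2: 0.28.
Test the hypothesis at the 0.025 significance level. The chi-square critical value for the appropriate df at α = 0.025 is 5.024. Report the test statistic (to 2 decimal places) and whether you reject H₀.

Expected counts E_i = n·p_i: 340×0.47 = 159.8, 340×0.25 = 85, 340×0.28 = 95.2.
χ² = (146−159.8)²/159.8 + (105−85)²/85 + (89−95.2)²/95.2
   = 1.192 + 4.706 + 0.404
Sum = 6.30
df = 1. Since 6.30 > 5.024, we reject H₀.

6.30; reject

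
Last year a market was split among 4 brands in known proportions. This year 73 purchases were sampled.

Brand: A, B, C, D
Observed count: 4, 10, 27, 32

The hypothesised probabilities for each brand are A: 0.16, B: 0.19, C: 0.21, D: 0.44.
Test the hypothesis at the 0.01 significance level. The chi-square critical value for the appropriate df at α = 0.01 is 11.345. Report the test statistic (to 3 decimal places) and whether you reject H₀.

15.014; reject

Expected counts E_i = n·p_i: 73×0.16 = 11.68, 73×0.19 = 13.87, 73×0.21 = 15.33, 73×0.44 = 32.12.
χ² = (4−11.68)²/11.68 + (10−13.87)²/13.87 + (27−15.33)²/15.33 + (32−32.12)²/32.12
   = 5.0499 + 1.0798 + 8.8838 + 0.0004
Sum = 15.014
df = 3. Since 15.014 > 11.345, we reject H₀.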